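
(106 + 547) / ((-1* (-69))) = 653 / 69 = 9.46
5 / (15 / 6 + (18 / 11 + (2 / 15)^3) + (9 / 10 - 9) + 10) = 185625 / 224188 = 0.83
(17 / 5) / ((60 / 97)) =1649 / 300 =5.50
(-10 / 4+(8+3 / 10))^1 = 5.80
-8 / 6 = -4 / 3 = -1.33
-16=-16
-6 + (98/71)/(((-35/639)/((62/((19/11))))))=-86502/95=-910.55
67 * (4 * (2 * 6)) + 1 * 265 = 3481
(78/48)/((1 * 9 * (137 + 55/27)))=0.00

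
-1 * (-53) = 53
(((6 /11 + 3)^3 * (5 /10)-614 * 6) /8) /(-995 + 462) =9747489 /11350768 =0.86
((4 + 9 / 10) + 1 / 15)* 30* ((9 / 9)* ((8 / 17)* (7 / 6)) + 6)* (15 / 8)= 124415 / 68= 1829.63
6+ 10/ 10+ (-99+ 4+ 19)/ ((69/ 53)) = -51.38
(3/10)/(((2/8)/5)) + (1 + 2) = 9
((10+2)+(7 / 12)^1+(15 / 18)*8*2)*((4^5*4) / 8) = 39808 / 3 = 13269.33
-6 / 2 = -3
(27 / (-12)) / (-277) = 9 / 1108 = 0.01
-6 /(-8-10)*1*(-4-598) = -602 /3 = -200.67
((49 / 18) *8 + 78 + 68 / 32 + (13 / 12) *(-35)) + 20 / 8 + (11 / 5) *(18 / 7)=181801 / 2520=72.14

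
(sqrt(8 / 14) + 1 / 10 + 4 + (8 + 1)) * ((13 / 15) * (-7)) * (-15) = 26 * sqrt(7) + 11921 / 10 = 1260.89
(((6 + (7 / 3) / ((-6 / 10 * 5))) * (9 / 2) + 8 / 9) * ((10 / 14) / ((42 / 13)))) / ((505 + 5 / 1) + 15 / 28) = 5707 / 540351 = 0.01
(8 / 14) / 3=0.19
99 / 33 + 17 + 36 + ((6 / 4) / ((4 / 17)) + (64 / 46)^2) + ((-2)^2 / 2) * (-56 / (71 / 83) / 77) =206939207 / 3305192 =62.61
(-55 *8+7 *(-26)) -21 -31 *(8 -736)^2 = -16430147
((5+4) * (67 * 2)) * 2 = 2412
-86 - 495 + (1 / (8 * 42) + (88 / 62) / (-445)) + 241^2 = 266519399011 / 4635120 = 57500.00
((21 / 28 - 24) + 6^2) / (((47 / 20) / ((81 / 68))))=6.46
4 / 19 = 0.21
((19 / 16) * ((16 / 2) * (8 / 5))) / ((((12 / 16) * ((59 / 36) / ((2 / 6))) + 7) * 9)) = 64 / 405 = 0.16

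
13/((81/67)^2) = 58357/6561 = 8.89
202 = 202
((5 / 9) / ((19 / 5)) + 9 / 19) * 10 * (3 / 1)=1060 / 57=18.60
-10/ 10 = -1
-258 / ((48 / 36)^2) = -1161 / 8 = -145.12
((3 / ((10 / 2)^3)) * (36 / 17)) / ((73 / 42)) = 4536 / 155125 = 0.03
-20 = -20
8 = 8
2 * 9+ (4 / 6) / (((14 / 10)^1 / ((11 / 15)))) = 1156 / 63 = 18.35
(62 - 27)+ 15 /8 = 295 /8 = 36.88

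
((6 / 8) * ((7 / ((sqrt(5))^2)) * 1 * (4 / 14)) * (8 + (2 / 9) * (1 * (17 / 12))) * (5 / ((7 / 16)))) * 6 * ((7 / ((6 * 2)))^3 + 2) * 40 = 15041.90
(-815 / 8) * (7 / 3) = -5705 / 24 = -237.71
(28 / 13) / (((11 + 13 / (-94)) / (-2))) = -5264 / 13273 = -0.40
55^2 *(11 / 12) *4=33275 / 3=11091.67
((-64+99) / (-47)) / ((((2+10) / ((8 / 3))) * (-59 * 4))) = 35 / 49914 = 0.00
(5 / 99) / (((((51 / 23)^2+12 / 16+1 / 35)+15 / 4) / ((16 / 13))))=2962400 / 450144981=0.01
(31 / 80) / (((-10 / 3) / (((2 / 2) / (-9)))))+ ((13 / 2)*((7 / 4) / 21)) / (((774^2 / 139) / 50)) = 6901589 / 359445600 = 0.02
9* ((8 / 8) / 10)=9 / 10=0.90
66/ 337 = 0.20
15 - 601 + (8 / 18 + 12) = -5162 / 9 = -573.56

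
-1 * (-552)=552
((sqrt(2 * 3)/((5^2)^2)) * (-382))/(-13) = 382 * sqrt(6)/8125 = 0.12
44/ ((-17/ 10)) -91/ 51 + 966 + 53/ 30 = 9401/ 10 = 940.10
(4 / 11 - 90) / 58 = -17 / 11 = -1.55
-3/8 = -0.38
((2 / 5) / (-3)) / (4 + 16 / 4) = -1 / 60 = -0.02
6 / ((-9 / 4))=-8 / 3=-2.67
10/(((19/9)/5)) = 450/19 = 23.68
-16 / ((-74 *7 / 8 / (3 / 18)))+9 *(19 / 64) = 134915 / 49728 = 2.71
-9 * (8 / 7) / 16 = -9 / 14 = -0.64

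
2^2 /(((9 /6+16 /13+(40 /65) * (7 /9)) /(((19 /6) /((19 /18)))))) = 2808 /751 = 3.74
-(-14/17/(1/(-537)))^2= -56520324/289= -195572.06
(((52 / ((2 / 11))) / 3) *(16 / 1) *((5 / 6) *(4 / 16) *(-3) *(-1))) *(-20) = -57200 / 3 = -19066.67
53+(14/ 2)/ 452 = 53.02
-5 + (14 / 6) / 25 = -368 / 75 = -4.91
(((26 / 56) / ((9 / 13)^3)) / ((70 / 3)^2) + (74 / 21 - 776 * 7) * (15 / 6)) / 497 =-150819325439 / 5523260400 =-27.31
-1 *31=-31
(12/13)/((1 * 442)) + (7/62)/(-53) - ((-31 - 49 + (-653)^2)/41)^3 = -731539551220651490481737/650660968438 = -1124302189167.44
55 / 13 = 4.23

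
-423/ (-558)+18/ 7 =1445/ 434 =3.33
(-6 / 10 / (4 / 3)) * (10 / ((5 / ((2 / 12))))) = -3 / 20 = -0.15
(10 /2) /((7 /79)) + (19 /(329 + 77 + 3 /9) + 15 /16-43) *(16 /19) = 3412270 /162127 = 21.05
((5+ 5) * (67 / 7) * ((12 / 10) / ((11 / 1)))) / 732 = 0.01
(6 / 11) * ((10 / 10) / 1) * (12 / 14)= 36 / 77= 0.47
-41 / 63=-0.65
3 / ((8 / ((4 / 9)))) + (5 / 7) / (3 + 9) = 19 / 84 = 0.23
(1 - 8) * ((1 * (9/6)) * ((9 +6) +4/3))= -343/2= -171.50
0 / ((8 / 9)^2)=0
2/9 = 0.22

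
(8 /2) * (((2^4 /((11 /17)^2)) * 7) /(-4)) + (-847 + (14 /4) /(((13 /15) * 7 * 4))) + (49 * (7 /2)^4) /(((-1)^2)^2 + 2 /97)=1379493389 /226512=6090.16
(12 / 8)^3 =27 / 8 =3.38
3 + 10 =13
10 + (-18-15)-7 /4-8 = -131 /4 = -32.75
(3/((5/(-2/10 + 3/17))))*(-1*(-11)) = -66/425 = -0.16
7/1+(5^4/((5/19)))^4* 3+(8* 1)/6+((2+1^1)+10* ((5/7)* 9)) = 2004448974610963/21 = 95449951171950.62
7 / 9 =0.78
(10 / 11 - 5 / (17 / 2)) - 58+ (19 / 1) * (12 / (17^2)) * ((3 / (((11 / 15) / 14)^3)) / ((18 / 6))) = 2089321198 / 384659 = 5431.62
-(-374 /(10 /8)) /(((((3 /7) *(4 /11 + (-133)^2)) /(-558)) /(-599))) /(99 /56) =21778911616 /2918745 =7461.74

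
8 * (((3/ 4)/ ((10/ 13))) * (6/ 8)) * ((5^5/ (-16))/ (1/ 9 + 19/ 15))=-3290625/ 3968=-829.29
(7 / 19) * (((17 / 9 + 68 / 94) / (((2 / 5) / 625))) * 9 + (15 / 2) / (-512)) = 12375995065 / 914432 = 13534.08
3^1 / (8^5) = 3 / 32768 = 0.00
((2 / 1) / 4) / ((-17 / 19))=-0.56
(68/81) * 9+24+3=311/9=34.56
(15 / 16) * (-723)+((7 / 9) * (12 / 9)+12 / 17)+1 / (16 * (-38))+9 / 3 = -187835333 / 279072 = -673.07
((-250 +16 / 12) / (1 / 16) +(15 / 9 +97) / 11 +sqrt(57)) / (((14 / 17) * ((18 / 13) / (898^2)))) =-5836550551000 / 2079 +44553821 * sqrt(57) / 63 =-2802044353.02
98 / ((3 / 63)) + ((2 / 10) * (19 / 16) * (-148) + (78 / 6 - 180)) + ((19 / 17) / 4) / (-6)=3785839 / 2040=1855.80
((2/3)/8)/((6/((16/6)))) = 1/27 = 0.04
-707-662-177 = -1546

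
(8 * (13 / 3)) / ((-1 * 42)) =-52 / 63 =-0.83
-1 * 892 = -892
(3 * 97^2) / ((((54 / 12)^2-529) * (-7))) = 112908 / 14245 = 7.93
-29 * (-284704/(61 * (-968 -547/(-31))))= -255948896/1797121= -142.42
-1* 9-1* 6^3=-225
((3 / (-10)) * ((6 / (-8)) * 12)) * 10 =27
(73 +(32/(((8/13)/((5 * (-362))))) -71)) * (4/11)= -376472/11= -34224.73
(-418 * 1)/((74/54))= -11286/37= -305.03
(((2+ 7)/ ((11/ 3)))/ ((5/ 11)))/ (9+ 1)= 27/ 50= 0.54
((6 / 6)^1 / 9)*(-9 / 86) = -1 / 86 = -0.01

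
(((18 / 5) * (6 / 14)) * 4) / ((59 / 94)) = 20304 / 2065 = 9.83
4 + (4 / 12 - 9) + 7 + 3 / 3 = 10 / 3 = 3.33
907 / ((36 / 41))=37187 / 36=1032.97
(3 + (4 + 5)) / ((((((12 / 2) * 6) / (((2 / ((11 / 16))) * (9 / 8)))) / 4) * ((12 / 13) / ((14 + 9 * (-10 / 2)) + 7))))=-1248 / 11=-113.45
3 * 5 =15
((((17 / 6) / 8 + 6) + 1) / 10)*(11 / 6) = 3883 / 2880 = 1.35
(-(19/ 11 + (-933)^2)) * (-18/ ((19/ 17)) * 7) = 20510502516/ 209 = 98136375.67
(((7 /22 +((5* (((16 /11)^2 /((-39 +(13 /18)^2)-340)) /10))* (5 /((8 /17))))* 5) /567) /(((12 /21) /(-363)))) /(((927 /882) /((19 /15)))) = -4688403349 /20461541220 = -0.23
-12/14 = -6/7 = -0.86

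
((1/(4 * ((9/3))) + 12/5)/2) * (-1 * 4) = -149/30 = -4.97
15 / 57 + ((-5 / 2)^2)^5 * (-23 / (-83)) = 4268003085 / 1614848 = 2642.98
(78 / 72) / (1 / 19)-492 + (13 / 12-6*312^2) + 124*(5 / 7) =-12273361 / 21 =-584445.76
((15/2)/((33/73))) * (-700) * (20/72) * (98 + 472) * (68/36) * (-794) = 819075512500/297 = 2757830008.42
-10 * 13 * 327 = -42510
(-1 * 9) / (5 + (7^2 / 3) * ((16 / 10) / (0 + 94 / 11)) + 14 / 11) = -69795 / 72361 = -0.96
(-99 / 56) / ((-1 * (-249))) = -33 / 4648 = -0.01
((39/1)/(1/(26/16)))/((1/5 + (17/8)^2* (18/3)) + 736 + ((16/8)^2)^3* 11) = 780/18059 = 0.04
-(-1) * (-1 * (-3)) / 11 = 3 / 11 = 0.27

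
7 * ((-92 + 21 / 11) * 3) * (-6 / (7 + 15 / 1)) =62433 / 121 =515.98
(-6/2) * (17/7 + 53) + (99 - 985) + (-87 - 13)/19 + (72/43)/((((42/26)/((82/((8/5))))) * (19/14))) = -5824262/5719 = -1018.41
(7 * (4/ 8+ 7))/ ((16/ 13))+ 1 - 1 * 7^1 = 1173/ 32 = 36.66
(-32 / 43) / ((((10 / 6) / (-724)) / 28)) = 1946112 / 215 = 9051.68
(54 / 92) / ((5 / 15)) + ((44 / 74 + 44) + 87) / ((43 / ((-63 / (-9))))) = 1696689 / 73186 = 23.18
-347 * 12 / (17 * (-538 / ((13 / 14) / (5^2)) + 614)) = 9022 / 510901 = 0.02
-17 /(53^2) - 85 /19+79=3977221 /53371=74.52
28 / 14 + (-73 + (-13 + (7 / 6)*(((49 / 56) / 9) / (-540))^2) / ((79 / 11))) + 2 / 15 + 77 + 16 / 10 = 5.92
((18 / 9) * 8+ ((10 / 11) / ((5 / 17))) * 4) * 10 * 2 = 6240 / 11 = 567.27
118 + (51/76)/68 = 118.01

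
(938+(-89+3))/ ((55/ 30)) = 5112/ 11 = 464.73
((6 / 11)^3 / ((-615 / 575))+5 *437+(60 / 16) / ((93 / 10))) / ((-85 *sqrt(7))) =-1478716857 *sqrt(7) / 402624838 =-9.72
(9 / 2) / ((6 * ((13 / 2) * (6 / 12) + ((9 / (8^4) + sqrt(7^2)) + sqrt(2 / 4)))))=129002496 / 1755023441 - 6291456 * sqrt(2) / 1755023441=0.07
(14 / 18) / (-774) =-7 / 6966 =-0.00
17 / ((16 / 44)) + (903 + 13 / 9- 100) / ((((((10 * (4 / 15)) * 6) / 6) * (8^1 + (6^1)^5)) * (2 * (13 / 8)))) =46.76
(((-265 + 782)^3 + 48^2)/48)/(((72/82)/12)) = 5665819397/144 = 39345968.03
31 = 31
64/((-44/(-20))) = 320/11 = 29.09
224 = 224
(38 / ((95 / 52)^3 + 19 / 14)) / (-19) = -1968512 / 7337401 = -0.27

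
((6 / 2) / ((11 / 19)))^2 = 3249 / 121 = 26.85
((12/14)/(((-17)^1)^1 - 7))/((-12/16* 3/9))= 1/7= 0.14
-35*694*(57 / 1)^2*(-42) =3314564820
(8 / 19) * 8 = 3.37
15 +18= 33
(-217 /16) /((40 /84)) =-4557 /160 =-28.48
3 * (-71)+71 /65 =-13774 /65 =-211.91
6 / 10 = 3 / 5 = 0.60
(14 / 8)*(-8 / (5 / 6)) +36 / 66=-894 / 55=-16.25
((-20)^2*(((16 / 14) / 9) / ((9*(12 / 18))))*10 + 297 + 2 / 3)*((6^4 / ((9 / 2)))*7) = 2312288 / 3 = 770762.67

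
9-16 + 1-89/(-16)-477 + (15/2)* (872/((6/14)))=236521/16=14782.56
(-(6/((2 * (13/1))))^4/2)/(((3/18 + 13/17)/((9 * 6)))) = -223074/2713295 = -0.08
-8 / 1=-8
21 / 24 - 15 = -113 / 8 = -14.12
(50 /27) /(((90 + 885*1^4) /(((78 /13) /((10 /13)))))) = 2 /135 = 0.01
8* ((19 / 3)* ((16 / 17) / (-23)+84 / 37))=4902304 / 43401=112.95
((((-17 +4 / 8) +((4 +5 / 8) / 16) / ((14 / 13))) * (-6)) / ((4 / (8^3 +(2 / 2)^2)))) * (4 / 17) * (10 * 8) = 13166145 / 56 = 235109.73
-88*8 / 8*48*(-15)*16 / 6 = 168960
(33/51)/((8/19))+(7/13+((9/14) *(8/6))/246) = 2.08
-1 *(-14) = 14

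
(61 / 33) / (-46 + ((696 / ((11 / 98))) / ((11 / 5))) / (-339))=-75823 / 2227914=-0.03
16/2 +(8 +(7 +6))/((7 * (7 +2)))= 25/3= 8.33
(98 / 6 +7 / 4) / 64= 217 / 768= 0.28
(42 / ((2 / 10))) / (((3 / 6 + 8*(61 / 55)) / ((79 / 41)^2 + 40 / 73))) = 12077442300 / 126517103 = 95.46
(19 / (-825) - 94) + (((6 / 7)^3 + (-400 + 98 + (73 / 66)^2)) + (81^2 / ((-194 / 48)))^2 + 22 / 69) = 21298424662596452117 / 8083385748900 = 2634839.57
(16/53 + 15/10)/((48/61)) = 11651/5088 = 2.29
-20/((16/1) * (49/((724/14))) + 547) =-3620/101751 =-0.04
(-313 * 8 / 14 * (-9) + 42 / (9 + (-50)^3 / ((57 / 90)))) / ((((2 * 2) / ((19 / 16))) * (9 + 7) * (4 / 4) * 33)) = 133801380689 / 147833258496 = 0.91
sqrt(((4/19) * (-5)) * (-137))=2 * sqrt(13015)/19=12.01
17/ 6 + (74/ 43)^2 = 64289/ 11094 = 5.79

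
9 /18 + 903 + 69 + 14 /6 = 5849 /6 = 974.83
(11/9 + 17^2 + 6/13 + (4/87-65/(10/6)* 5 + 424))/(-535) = -1763443/1815255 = -0.97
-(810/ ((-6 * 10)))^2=-729/ 4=-182.25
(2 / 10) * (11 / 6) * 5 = 11 / 6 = 1.83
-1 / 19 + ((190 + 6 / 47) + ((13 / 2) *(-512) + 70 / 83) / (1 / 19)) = -4671416747 / 74119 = -63025.90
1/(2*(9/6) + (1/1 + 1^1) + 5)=1/10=0.10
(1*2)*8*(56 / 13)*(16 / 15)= 14336 / 195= 73.52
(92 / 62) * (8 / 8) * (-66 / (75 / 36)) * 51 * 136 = -252692352 / 775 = -326054.65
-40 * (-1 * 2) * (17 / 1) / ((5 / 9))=2448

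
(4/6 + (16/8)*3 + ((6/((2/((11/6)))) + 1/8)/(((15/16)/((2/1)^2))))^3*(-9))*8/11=-2985824/33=-90479.52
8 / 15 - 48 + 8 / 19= -13408 / 285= -47.05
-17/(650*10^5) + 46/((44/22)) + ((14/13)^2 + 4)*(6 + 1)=49954999779/845000000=59.12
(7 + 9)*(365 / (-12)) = -1460 / 3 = -486.67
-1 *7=-7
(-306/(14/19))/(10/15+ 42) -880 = -797201/896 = -889.73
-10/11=-0.91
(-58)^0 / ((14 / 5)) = 5 / 14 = 0.36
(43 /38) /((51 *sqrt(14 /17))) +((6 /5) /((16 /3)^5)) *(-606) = -220887 /1310720 +43 *sqrt(238) /27132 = -0.14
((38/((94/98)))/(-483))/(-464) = 133/752376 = 0.00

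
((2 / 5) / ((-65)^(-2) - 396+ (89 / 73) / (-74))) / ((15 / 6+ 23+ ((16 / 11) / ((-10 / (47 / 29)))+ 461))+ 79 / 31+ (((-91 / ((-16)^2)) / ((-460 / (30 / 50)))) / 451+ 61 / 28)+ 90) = -1386917647478272000 / 797761822555415498636217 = -0.00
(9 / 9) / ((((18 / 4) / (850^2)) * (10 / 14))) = 2023000 / 9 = 224777.78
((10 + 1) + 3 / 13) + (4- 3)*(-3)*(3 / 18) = 279 / 26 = 10.73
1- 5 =-4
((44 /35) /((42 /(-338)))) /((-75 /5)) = 7436 /11025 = 0.67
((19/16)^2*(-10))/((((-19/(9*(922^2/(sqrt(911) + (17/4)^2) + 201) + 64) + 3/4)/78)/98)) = -156419587038995609534205/1088275706544014728 - 64180901860508160*sqrt(911)/136034463318001841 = -143745.82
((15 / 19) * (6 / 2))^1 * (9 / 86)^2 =3645 / 140524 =0.03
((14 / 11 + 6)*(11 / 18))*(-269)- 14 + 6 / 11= -119692 / 99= -1209.01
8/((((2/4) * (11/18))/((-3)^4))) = 23328/11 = 2120.73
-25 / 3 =-8.33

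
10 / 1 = 10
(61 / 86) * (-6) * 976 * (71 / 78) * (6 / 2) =-6340584 / 559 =-11342.73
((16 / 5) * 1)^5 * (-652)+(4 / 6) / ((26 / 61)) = -26662999903 / 121875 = -218773.33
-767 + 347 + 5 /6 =-2515 /6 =-419.17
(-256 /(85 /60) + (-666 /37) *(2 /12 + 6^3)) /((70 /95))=-1315161 /238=-5525.89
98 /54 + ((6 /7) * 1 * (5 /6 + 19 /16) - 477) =-715861 /1512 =-473.45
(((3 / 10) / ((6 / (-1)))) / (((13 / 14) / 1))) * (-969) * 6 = 20349 / 65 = 313.06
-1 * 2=-2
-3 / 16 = -0.19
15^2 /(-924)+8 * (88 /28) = 7669 /308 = 24.90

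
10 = 10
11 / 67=0.16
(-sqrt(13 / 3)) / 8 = -sqrt(39) / 24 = -0.26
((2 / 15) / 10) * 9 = 3 / 25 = 0.12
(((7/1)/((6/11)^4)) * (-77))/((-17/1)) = 7891499/22032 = 358.18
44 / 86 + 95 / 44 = 5053 / 1892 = 2.67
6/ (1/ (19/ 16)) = 7.12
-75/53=-1.42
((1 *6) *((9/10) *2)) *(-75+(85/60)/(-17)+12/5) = -39249/50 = -784.98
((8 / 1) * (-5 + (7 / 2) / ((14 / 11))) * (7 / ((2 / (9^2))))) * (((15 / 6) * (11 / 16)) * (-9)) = 2525985 / 32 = 78937.03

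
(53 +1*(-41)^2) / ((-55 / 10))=-3468 / 11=-315.27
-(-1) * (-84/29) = -84/29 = -2.90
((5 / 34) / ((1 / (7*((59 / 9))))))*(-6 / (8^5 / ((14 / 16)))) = -14455 / 13369344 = -0.00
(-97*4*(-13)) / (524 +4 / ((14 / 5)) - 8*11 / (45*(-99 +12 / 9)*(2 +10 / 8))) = 1008661290 / 105072497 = 9.60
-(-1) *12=12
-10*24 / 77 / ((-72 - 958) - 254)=20 / 8239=0.00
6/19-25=-469/19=-24.68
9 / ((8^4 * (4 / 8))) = 9 / 2048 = 0.00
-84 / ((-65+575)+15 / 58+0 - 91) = -4872 / 24317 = -0.20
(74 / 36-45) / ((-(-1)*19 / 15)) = -33.90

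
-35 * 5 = -175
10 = 10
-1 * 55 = -55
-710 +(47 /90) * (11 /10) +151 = -502583 /900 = -558.43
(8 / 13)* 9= 72 / 13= 5.54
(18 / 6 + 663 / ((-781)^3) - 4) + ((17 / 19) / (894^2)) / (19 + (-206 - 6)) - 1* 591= -826534064096294423417 / 1396172402272088892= -592.00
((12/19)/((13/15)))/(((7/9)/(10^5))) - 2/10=809998271/8645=93695.58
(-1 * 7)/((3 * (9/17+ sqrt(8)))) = 357/2231-4046 * sqrt(2)/6693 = -0.69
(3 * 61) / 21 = 61 / 7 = 8.71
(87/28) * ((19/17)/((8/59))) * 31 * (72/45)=3023337/2380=1270.31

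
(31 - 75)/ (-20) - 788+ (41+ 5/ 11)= -40939/ 55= -744.35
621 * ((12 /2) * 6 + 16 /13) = 300564 /13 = 23120.31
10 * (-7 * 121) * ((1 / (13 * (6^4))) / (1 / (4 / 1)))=-2.01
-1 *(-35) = 35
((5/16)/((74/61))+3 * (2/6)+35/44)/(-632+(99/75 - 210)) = -668475/273725408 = -0.00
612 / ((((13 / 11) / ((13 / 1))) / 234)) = 1575288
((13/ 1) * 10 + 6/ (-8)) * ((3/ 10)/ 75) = 517/ 1000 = 0.52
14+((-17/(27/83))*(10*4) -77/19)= -2080.42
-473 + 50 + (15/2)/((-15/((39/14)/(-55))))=-651381/1540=-422.97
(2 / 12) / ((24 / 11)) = 11 / 144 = 0.08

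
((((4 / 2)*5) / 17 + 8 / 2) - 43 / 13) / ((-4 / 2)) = -283 / 442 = -0.64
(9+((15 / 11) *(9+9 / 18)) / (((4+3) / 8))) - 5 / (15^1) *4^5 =-73349 / 231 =-317.53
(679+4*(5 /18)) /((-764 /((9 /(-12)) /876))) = 6121 /8031168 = 0.00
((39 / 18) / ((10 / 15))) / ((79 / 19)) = 247 / 316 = 0.78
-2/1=-2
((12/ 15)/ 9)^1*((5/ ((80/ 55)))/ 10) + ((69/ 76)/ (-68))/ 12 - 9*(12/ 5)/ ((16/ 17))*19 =-405603763/ 930240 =-436.02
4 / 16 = 1 / 4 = 0.25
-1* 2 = -2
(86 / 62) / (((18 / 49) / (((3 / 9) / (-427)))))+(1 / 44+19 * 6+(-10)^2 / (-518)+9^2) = 194.83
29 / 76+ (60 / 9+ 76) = 18935 / 228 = 83.05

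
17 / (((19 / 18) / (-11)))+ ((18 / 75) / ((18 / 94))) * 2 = -248878 / 1425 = -174.65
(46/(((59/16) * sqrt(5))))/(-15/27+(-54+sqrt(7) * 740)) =3252384 * sqrt(5)/91523195105+8823168 * sqrt(35)/18304639021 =0.00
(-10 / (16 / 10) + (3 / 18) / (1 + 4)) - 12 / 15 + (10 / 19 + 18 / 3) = -559 / 1140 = -0.49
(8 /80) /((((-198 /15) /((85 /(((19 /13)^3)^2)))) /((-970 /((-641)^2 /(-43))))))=-8556363644075 /1275797069656626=-0.01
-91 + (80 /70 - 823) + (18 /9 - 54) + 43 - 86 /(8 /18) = -15615 /14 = -1115.36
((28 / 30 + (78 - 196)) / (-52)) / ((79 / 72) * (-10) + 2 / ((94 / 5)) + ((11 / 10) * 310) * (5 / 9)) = 247596 / 19640075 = 0.01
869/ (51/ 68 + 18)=3476/ 75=46.35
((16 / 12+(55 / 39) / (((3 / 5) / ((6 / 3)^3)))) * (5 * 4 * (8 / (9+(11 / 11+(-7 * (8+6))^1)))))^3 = -104620272128000 / 2131746903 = -49077.25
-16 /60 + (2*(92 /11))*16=44116 /165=267.37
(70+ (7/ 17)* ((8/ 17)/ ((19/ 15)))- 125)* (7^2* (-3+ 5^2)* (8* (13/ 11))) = -3069473680/ 5491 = -559000.85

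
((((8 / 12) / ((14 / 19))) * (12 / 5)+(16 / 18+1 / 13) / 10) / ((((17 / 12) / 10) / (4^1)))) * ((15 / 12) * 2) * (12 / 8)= 371500 / 1547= 240.14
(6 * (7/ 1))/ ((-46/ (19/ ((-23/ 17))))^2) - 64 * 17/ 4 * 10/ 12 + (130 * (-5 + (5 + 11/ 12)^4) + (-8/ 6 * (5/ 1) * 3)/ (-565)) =51945859496310385/ 327857238144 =158440.48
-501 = -501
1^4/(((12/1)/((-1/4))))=-1/48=-0.02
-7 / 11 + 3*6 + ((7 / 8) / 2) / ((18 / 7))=55547 / 3168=17.53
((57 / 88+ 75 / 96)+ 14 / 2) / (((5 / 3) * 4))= 8901 / 7040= 1.26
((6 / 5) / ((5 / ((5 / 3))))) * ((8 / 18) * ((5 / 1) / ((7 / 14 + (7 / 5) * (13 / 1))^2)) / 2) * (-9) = -400 / 34969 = -0.01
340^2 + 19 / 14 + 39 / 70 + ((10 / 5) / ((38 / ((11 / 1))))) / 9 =691877842 / 5985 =115601.98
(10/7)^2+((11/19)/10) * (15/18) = 23339/11172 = 2.09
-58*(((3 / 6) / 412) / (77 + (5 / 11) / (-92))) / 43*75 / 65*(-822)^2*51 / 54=-23410386010 / 1495447421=-15.65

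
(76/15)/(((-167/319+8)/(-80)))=-387904/7155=-54.21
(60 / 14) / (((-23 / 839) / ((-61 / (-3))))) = -511790 / 161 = -3178.82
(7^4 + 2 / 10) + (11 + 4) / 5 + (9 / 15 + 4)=12044 / 5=2408.80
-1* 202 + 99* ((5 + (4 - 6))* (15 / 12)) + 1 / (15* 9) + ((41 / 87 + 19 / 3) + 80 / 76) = 177.11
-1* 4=-4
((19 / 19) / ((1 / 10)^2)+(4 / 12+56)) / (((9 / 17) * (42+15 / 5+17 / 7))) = 55811 / 8964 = 6.23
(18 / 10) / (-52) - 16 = -4169 / 260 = -16.03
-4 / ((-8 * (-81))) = -1 / 162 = -0.01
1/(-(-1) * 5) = 1/5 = 0.20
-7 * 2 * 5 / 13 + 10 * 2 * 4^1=970 / 13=74.62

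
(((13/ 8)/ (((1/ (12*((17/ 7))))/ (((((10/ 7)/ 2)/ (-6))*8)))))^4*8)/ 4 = 47708865620000/ 5764801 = 8275891.16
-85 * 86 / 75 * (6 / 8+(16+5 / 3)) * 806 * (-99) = 143231116.60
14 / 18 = 7 / 9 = 0.78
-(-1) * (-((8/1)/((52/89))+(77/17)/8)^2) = -203.30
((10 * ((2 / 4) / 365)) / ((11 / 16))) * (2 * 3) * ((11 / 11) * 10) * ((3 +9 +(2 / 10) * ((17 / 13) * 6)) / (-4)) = -4.06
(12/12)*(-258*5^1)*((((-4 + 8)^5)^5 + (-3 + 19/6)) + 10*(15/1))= -1452410879827178675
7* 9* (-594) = -37422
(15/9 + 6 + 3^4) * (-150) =-13300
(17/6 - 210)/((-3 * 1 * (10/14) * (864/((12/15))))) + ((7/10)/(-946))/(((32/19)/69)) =21774529/367804800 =0.06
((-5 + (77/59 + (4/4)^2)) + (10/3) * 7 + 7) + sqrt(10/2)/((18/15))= 5 * sqrt(5)/6 + 4892/177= 29.50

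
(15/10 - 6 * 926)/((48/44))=-40733/8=-5091.62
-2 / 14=-1 / 7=-0.14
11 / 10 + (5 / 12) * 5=191 / 60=3.18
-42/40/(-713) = 21/14260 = 0.00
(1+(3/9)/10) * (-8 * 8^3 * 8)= -33860.27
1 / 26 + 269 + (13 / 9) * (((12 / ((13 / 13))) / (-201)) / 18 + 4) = 38776445 / 141102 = 274.81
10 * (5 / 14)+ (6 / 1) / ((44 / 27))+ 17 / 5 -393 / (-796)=3416099 / 306460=11.15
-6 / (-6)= 1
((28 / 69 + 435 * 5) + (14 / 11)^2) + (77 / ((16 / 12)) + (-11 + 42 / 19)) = 1412441641 / 634524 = 2225.99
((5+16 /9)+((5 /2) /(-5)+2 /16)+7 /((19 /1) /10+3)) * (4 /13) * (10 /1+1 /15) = 595997 /24570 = 24.26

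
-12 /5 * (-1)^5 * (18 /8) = 27 /5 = 5.40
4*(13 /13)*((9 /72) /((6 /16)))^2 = 4 /9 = 0.44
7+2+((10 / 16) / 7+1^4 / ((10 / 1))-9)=53 / 280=0.19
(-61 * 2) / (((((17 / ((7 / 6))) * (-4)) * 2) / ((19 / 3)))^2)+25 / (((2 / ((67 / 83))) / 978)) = 2454147454993 / 248697216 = 9868.01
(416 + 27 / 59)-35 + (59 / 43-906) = -523.17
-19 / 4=-4.75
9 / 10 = 0.90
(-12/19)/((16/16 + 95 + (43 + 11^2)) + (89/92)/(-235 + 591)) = -4416/1817939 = -0.00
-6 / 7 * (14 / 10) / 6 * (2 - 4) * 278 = 556 / 5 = 111.20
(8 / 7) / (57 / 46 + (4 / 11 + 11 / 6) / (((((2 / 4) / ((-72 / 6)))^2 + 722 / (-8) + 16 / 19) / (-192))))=3960810128 / 20645676849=0.19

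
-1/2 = -0.50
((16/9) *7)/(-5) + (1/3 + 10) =353/45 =7.84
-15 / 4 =-3.75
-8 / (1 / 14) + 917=805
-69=-69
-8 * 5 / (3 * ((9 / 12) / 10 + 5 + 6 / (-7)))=-11200 / 3543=-3.16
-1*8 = -8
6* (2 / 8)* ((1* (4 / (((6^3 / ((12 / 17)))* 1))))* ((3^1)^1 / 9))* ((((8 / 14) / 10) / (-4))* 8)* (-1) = 4 / 5355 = 0.00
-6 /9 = -2 /3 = -0.67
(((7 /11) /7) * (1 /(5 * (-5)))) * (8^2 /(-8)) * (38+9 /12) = 62 /55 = 1.13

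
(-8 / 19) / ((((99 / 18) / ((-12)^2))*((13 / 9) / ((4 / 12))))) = -6912 / 2717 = -2.54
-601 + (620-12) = 7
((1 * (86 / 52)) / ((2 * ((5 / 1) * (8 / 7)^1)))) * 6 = 903 / 1040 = 0.87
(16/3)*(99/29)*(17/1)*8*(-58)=-143616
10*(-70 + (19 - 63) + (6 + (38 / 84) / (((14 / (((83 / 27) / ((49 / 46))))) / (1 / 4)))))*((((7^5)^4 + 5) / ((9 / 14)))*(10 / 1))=-1379087114366942397173650 / 1029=-1340220713670497956436.98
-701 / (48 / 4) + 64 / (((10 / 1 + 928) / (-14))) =-47735 / 804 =-59.37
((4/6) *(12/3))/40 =1/15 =0.07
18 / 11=1.64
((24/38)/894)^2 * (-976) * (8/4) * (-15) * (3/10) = 35136/8014561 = 0.00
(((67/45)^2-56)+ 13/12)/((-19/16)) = 1707476/38475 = 44.38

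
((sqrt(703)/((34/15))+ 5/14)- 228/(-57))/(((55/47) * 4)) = 2867/3080+ 141 * sqrt(703)/1496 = 3.43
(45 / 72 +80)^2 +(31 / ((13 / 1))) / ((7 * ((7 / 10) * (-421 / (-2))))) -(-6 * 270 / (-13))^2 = -2014490957035 / 223123264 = -9028.60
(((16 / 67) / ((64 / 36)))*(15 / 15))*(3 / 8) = 27 / 536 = 0.05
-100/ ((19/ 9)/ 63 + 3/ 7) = -28350/ 131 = -216.41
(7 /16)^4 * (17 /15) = 0.04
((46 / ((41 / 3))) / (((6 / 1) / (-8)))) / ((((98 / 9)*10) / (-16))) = 6624 / 10045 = 0.66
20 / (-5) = -4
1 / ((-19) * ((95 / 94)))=-94 / 1805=-0.05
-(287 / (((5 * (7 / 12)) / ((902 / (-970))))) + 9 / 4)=865743 / 9700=89.25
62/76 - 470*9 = -160709/38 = -4229.18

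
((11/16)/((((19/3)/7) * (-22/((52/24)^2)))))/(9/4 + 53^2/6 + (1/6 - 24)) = -1183/3258272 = -0.00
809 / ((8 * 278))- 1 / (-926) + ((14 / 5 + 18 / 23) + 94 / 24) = 2793731627 / 355250640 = 7.86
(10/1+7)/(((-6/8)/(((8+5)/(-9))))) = 884/27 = 32.74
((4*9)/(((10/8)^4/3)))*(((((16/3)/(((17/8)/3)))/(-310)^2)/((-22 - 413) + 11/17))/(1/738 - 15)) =81616896/153409940734375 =0.00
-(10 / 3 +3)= -6.33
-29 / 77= -0.38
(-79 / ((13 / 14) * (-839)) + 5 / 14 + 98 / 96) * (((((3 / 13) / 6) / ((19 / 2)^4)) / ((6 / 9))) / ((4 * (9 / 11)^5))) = 873147176407 / 122206312328759568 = 0.00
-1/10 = -0.10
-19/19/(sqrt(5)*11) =-0.04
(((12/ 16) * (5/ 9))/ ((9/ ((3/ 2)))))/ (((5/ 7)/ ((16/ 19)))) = 14/ 171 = 0.08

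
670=670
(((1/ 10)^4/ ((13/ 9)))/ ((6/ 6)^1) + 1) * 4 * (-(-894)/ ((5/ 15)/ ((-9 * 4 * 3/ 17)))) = -9414471726/ 138125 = -68159.07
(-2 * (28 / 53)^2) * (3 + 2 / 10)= -25088 / 14045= -1.79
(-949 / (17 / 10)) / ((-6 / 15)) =23725 / 17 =1395.59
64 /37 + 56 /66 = 3148 /1221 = 2.58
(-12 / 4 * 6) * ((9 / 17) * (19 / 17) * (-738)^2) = -1676414232 / 289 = -5800741.29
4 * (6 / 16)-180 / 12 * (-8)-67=109 / 2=54.50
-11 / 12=-0.92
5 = 5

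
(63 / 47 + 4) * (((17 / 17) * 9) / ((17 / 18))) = 40662 / 799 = 50.89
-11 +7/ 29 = -10.76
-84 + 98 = 14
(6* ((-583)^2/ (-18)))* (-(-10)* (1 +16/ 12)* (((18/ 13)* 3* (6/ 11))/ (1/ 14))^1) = -1090116720/ 13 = -83855132.31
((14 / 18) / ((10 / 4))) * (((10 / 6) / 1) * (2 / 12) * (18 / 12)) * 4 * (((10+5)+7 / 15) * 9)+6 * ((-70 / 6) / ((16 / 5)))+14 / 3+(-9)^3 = -242651 / 360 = -674.03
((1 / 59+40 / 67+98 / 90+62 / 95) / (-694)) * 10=-7961102 / 234559161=-0.03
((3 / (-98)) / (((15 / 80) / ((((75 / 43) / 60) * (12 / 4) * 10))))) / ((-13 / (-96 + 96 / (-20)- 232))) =-7680 / 2107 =-3.64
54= 54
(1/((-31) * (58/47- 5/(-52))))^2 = 5973136/10156809961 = 0.00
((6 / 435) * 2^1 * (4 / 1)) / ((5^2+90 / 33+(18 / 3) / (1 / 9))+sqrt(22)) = 5456 / 4027695-1936 * sqrt(22) / 116803155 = 0.00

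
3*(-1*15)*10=-450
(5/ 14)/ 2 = 5/ 28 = 0.18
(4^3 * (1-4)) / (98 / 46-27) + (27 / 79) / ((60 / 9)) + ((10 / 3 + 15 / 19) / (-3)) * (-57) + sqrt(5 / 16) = sqrt(5) / 4 + 58363609 / 677820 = 86.66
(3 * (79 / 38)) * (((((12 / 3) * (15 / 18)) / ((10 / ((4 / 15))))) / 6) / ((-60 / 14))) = -553 / 25650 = -0.02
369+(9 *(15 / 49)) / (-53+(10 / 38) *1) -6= 5940003 / 16366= 362.95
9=9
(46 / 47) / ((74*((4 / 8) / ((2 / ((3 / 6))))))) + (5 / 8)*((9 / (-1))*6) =-234029 / 6956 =-33.64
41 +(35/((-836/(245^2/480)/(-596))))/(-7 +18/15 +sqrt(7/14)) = -571.68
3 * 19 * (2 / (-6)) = -19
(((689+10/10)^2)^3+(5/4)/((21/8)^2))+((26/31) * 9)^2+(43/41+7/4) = 7500675370830108651305923/69503364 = 107918163081000059.96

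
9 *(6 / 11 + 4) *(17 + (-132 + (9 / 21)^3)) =-17738100 / 3773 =-4701.33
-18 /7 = -2.57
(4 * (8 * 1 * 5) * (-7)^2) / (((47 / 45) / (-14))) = -4939200 / 47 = -105089.36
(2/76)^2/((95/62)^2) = 0.00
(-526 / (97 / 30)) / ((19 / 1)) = -15780 / 1843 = -8.56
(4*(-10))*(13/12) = -130/3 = -43.33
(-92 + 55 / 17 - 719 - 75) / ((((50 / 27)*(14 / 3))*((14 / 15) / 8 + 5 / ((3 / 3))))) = -19.96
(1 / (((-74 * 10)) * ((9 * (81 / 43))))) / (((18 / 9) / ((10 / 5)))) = -43 / 539460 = -0.00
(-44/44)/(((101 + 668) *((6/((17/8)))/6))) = -17/6152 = -0.00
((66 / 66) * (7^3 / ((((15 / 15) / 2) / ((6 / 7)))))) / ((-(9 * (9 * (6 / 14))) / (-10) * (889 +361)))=0.14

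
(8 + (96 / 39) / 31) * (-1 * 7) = -22792 / 403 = -56.56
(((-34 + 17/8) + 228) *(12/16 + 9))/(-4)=-61191/128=-478.05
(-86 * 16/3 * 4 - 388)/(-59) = 6668/177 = 37.67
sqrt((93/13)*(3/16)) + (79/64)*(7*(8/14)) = 3*sqrt(403)/52 + 79/16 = 6.10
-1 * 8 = -8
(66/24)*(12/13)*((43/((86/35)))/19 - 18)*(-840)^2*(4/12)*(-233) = 586842933600/247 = 2375882322.27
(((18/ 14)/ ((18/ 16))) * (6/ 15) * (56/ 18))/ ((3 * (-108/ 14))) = -224/ 3645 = -0.06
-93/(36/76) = -196.33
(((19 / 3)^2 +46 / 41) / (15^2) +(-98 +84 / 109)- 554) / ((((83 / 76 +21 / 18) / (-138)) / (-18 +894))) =1202905179210656 / 34523025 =34843562.50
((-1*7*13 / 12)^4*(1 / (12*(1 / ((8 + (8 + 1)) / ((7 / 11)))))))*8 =1831931101 / 31104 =58896.96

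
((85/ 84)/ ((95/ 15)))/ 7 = 85/ 3724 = 0.02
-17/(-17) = 1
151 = 151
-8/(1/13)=-104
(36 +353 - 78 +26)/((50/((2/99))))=337/2475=0.14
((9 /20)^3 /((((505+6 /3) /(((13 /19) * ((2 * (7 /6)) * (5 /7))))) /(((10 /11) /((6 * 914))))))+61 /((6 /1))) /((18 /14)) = 169661652727 /21456040320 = 7.91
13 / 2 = 6.50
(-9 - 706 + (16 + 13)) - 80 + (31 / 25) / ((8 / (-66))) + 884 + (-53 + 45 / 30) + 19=7527 / 100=75.27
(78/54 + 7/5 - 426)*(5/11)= -19042/99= -192.34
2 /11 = 0.18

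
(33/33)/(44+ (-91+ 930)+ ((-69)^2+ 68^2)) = 1/10268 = 0.00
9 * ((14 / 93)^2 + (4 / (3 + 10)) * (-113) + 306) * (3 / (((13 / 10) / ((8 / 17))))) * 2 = 14639482560 / 2760953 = 5302.33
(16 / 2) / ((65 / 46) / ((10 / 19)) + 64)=736 / 6135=0.12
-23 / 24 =-0.96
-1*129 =-129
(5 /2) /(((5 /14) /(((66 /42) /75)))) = 11 /75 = 0.15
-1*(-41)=41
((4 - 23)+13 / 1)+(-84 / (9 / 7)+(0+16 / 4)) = -202 / 3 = -67.33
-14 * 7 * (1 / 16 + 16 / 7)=-1841 / 8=-230.12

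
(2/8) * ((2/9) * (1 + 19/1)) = 10/9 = 1.11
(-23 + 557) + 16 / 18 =4814 / 9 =534.89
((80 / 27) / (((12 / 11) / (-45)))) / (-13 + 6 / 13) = 14300 / 1467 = 9.75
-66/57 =-22/19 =-1.16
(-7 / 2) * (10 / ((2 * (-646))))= 35 / 1292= 0.03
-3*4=-12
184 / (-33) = -184 / 33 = -5.58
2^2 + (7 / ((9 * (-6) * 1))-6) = -115 / 54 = -2.13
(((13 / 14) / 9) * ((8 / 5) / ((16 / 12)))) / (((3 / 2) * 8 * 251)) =13 / 316260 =0.00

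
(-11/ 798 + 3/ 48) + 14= 89687/ 6384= 14.05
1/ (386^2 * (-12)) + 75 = 134096399/ 1787952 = 75.00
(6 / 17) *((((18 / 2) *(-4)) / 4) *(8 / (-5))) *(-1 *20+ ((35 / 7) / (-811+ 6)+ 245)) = 1143.50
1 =1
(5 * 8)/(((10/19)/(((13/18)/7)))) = 494/63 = 7.84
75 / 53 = 1.42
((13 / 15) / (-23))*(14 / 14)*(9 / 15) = -13 / 575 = -0.02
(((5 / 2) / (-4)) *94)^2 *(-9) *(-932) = 115806825 / 4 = 28951706.25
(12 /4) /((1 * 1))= 3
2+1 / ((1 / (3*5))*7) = 29 / 7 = 4.14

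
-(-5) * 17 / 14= 85 / 14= 6.07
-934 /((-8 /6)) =1401 /2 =700.50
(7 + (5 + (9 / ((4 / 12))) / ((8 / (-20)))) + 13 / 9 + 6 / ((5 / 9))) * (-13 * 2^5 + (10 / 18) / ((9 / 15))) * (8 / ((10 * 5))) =87257702 / 30375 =2872.68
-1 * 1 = -1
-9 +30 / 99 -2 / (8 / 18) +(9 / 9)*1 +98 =5663 / 66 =85.80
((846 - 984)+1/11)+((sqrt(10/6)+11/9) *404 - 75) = 27806/99+404 *sqrt(15)/3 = 802.43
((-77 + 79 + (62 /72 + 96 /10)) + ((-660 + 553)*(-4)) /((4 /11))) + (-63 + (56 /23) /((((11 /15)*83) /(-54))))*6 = 3018188137 /3779820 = 798.50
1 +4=5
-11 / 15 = -0.73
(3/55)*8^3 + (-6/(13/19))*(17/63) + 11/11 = 398813/15015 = 26.56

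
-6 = -6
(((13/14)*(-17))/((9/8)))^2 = 781456/3969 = 196.89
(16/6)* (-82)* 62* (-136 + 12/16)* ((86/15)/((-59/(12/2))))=-946152736/885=-1069099.14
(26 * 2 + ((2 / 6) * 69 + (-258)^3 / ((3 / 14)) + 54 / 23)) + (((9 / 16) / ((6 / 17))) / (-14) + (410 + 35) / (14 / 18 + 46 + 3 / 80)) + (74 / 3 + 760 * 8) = -83498668890918613 / 1041950784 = -80136864.59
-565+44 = -521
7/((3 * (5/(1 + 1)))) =14/15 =0.93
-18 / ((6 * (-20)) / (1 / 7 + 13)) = 69 / 35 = 1.97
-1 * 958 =-958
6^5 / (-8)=-972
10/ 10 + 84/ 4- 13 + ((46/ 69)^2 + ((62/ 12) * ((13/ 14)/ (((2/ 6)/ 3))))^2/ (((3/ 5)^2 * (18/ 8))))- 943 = 2413433/ 1764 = 1368.16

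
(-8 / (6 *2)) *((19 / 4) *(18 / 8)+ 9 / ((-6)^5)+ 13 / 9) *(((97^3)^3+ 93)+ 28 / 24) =-47807890354550994158027 / 7776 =-6148134047653162828.96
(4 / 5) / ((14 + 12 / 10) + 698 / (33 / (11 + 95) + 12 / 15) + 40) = 589 / 503066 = 0.00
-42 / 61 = -0.69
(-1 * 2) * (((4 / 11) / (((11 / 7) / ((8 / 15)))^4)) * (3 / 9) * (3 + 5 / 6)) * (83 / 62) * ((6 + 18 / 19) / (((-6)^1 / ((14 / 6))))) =525673480192 / 11787313539375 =0.04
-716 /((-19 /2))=1432 /19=75.37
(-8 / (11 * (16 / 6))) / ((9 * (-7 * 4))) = 1 / 924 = 0.00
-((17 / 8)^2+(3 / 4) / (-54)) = -2593 / 576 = -4.50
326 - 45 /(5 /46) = -88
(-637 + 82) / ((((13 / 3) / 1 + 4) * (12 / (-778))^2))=-5598877 / 20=-279943.85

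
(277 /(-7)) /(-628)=277 /4396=0.06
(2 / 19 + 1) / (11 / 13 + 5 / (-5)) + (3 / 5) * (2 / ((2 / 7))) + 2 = -187 / 190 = -0.98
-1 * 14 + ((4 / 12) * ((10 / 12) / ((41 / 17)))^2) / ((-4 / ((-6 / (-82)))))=-138951961 / 9924624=-14.00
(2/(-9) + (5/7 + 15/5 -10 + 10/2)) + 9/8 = -193/504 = -0.38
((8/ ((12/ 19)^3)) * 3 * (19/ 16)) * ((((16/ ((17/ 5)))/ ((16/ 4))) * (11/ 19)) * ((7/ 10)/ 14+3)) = 235.01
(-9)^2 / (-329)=-81 / 329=-0.25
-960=-960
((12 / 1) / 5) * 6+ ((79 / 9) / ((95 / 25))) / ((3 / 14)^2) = 497908 / 7695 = 64.71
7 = 7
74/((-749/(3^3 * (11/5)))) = -21978/3745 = -5.87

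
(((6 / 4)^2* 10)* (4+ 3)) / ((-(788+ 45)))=-45 / 238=-0.19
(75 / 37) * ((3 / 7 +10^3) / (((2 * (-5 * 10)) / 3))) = -63027 / 1036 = -60.84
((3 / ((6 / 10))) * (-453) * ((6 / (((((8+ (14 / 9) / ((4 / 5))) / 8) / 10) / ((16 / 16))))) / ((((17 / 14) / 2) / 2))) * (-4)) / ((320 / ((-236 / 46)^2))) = 118491.28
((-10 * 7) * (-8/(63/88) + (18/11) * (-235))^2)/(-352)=94005358445/3018708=31140.92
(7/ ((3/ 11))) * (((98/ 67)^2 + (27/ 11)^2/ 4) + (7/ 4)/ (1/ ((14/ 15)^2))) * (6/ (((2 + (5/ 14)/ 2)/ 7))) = 2558.26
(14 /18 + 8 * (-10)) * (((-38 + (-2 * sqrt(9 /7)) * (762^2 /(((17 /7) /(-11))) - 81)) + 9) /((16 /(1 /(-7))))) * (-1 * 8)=20677 /126 - 10626306015 * sqrt(7) /833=-33750811.97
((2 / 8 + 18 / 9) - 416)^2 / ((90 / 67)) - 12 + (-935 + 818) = 36665783 / 288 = 127311.75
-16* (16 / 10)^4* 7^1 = -458752 / 625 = -734.00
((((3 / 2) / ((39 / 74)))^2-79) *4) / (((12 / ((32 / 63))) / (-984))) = 41921024 / 3549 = 11812.07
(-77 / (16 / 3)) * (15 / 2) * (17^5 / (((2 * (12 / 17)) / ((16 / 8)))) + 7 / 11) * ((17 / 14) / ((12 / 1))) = -22568634155 / 1024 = -22039681.79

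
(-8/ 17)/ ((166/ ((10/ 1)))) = -40/ 1411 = -0.03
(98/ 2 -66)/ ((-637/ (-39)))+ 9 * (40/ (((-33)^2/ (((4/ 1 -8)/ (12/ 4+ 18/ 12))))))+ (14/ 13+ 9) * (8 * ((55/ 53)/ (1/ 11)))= 33783938549/ 36765729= 918.90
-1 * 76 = -76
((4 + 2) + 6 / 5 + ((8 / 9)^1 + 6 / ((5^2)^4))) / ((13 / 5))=28437554 / 9140625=3.11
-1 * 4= -4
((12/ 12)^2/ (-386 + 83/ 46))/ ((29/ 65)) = -2990/ 512517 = -0.01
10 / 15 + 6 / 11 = 40 / 33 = 1.21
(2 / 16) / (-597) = -1 / 4776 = -0.00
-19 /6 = -3.17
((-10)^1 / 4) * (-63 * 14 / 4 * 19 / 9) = 1163.75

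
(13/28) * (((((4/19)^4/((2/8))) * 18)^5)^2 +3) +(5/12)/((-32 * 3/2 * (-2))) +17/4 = 9192412144506813824957814252667540229936251199317354085/1627783032428939103947176897213582954530705912658023552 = 5.65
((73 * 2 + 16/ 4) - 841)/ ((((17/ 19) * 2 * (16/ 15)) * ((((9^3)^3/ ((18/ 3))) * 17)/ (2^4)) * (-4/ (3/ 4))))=65645/ 66349345968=0.00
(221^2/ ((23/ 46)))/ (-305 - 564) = -97682/ 869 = -112.41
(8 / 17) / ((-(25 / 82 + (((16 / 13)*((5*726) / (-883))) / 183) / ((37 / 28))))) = -16995715568 / 10255284255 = -1.66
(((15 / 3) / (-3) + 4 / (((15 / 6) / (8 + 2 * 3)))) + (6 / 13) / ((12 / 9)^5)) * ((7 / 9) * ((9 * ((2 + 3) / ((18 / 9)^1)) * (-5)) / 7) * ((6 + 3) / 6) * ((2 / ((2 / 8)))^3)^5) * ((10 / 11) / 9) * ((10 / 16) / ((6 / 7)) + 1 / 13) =-56195263678224793600 / 50193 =-1119583680557543.75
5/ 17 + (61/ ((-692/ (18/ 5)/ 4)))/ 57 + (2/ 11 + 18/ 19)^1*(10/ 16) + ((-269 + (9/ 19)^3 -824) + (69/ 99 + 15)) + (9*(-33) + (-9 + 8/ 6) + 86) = -8619880467257/ 6656865270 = -1294.89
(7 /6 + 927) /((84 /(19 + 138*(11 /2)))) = 2166341 /252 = 8596.59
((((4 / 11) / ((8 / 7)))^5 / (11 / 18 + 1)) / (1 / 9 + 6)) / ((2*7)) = 194481 / 8220043040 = 0.00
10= 10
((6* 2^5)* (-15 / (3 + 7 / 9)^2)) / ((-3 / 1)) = 19440 / 289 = 67.27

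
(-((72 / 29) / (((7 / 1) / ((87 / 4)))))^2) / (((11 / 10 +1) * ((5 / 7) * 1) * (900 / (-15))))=162 / 245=0.66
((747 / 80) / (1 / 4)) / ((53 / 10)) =747 / 106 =7.05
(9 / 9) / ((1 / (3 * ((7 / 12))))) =7 / 4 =1.75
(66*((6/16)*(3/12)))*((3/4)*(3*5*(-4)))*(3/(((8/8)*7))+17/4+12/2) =-2973.31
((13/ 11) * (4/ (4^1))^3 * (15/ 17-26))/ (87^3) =-5551/ 123140061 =-0.00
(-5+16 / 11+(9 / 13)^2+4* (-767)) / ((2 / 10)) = -28545560 / 1859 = -15355.33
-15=-15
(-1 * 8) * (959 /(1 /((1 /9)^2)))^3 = -7055792632 /531441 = -13276.72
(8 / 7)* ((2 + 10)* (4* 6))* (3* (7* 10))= 69120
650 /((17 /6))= 3900 /17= 229.41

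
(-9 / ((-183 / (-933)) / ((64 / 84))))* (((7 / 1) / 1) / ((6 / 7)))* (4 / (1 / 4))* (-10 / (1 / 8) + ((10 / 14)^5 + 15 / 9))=156854268160 / 439383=356987.57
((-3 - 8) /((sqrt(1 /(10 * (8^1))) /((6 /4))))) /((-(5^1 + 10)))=22 * sqrt(5) /5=9.84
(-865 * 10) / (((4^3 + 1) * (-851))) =1730 / 11063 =0.16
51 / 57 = 17 / 19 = 0.89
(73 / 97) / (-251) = -73 / 24347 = -0.00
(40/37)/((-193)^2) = 40/1378213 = 0.00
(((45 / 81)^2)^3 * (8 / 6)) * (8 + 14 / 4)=718750 / 1594323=0.45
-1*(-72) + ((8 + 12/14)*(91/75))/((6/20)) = 4852/45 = 107.82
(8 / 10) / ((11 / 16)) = 64 / 55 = 1.16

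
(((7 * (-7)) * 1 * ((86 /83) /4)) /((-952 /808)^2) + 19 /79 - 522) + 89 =-1674787909 /3789946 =-441.90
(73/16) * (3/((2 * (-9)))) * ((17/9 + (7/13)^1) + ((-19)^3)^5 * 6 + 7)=777972035772963913550035/11232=69263892073803767232.02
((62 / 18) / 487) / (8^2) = 31 / 280512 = 0.00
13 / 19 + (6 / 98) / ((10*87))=184749 / 269990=0.68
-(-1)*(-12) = -12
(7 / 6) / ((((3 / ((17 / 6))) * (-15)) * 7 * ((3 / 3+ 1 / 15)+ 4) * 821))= -17 / 6738768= -0.00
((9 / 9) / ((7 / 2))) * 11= 22 / 7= 3.14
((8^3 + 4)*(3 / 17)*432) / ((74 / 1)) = 334368 / 629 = 531.59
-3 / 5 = -0.60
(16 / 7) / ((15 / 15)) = 16 / 7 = 2.29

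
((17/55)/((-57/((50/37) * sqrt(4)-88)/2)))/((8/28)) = 125188/38665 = 3.24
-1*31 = -31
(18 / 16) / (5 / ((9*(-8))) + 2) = 81 / 139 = 0.58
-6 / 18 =-1 / 3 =-0.33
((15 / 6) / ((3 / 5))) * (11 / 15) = 55 / 18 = 3.06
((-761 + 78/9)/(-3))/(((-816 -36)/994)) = -15799/54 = -292.57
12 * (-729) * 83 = -726084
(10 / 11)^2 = 100 / 121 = 0.83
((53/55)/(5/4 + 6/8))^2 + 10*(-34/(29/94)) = -386634539/350900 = -1101.84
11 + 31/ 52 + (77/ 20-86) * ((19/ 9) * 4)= -1596149/ 2340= -682.11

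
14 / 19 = 0.74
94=94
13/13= 1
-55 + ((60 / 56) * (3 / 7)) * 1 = -5345 / 98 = -54.54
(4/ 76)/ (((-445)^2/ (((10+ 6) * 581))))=0.00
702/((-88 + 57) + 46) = 234/5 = 46.80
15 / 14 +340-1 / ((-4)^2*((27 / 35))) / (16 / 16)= 1031155 / 3024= 340.99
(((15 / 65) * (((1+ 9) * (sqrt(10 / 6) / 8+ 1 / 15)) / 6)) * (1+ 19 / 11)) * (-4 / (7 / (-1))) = 40 / 1001+ 25 * sqrt(15) / 1001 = 0.14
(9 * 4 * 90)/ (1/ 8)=25920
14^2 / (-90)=-98 / 45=-2.18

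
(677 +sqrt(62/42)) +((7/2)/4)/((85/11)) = sqrt(651)/21 +460437/680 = 678.33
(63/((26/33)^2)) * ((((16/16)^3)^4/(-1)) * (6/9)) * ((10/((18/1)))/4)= -12705/1352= -9.40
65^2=4225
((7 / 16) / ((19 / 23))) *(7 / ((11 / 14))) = 7889 / 1672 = 4.72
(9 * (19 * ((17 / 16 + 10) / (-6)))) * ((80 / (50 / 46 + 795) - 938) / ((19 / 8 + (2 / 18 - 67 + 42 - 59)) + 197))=77966006247 / 30449530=2560.50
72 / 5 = 14.40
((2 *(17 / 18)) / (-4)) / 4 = -17 / 144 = -0.12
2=2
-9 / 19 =-0.47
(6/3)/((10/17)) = 3.40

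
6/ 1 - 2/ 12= 35/ 6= 5.83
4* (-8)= -32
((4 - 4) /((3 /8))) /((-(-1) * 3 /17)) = 0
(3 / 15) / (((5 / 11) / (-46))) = -506 / 25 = -20.24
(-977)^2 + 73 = 954602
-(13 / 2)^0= -1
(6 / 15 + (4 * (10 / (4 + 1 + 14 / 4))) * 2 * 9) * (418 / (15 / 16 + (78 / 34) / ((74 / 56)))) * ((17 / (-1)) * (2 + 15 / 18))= -258668973728 / 403605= -640896.36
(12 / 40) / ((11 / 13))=39 / 110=0.35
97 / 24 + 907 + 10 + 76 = 23929 / 24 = 997.04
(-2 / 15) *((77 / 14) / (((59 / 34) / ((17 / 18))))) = -3179 / 7965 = -0.40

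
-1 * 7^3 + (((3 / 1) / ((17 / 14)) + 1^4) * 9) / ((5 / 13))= -22252 / 85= -261.79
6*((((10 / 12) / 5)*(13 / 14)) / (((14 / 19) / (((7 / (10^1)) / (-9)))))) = -247 / 2520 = -0.10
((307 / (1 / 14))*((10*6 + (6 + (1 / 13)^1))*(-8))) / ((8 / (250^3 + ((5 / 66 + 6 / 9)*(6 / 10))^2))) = -349007677869724391 / 78650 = -4437478421738.39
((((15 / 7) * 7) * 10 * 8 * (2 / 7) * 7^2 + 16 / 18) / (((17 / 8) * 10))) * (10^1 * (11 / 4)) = 3326576 / 153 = 21742.33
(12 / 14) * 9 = 7.71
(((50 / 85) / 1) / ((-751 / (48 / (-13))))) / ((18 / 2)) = 160 / 497913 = 0.00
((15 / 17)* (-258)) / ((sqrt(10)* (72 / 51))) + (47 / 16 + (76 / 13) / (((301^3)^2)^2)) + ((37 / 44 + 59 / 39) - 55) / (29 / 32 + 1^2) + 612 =2229717552418630445404243485533198291 / 3796428473397577786285860956877264 - 129* sqrt(10) / 8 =536.33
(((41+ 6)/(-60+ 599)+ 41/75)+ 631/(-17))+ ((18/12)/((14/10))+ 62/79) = -3759912311/108581550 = -34.63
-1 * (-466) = 466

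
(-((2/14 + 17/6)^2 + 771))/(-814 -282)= 1375669/1933344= 0.71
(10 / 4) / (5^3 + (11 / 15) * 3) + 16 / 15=2303 / 2120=1.09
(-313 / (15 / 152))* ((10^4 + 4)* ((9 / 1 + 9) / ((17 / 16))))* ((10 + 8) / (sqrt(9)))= -274147375104 / 85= -3225263236.52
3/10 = 0.30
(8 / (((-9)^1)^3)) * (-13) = 104 / 729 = 0.14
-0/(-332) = 0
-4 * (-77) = 308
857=857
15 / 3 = 5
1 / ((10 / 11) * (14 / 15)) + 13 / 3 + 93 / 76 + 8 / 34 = 94567 / 13566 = 6.97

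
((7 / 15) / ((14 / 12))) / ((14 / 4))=4 / 35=0.11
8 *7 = 56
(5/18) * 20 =5.56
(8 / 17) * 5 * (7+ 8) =600 / 17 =35.29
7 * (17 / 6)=119 / 6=19.83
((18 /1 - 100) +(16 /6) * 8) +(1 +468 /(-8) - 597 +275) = -2641 /6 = -440.17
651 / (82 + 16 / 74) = 8029 / 1014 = 7.92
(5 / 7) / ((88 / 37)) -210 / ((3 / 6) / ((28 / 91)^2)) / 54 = -0.44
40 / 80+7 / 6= 5 / 3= 1.67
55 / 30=11 / 6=1.83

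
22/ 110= 1/ 5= 0.20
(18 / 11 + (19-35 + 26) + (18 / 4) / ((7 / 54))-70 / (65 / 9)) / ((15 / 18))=44034 / 1001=43.99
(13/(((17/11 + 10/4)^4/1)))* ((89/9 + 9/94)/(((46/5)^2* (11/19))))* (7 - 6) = 138850518950/14039643041847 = 0.01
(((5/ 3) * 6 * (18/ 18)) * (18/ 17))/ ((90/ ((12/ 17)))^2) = 16/ 24565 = 0.00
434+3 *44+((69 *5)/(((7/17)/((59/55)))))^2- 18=4792857941/5929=808375.43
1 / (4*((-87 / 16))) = -4 / 87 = -0.05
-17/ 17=-1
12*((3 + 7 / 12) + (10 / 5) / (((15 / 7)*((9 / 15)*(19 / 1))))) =2507 / 57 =43.98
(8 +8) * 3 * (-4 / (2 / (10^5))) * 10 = -96000000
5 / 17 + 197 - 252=-930 / 17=-54.71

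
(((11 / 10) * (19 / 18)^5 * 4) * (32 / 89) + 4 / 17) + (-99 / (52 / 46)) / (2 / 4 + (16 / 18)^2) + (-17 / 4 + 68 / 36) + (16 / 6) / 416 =-14990049306851 / 220672608390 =-67.93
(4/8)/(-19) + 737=28005/38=736.97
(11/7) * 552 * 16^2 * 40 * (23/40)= 35751936/7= 5107419.43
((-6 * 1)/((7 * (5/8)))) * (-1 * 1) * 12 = 576/35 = 16.46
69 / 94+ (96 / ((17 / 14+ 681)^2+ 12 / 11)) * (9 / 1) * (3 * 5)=71863882887 / 94323356522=0.76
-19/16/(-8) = 19/128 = 0.15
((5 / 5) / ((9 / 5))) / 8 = 5 / 72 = 0.07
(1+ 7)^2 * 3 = 192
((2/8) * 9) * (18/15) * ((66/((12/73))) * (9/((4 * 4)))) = 195129/320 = 609.78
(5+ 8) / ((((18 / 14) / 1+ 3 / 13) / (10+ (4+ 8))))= 13013 / 69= 188.59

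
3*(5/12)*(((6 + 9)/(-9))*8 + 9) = -65/12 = -5.42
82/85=0.96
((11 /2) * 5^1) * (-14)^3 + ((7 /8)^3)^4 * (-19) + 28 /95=-492652372255412397 /6528350289920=-75463.53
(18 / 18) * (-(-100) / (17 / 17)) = 100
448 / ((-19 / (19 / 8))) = -56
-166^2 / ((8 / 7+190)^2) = -0.75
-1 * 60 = -60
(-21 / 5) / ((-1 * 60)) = 0.07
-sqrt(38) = -6.16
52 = 52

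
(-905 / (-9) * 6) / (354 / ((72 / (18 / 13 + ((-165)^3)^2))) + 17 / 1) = 94120 / 15477436440988089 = 0.00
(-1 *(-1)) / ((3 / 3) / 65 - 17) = -65 / 1104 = -0.06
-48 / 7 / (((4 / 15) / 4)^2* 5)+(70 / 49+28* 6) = -974 / 7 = -139.14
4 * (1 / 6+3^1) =38 / 3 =12.67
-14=-14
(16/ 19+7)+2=187/ 19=9.84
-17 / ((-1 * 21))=17 / 21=0.81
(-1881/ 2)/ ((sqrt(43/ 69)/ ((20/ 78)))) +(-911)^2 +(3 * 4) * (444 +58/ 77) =64314869/ 77 - 3135 * sqrt(2967)/ 559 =834952.56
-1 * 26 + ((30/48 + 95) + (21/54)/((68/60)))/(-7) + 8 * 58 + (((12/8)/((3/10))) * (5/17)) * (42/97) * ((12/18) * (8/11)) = 1293902591/3047352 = 424.60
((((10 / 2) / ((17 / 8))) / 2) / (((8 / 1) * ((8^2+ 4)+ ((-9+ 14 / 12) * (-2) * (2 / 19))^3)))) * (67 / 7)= 62039655 / 3194842504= 0.02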